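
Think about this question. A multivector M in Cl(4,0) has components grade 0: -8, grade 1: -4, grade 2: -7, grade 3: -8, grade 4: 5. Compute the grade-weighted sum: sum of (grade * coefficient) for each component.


Grade-weighted sum = sum of grade_k * coefficient_k
0*(-8) = 0
1*(-4) = -4
2*(-7) = -14
3*(-8) = -24
4*5 = 20
Total = 0 + (-4) + (-14) + (-24) + 20 = -22


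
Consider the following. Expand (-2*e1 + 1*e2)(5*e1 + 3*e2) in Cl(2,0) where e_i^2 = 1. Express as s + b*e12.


Expand: (-2*e1 + 1*e2)(5*e1 + 3*e2)
= (-2)*5*e1e1 + (-2)*3*e1e2 + 1*5*e2e1 + 1*3*e2e2
Using e1^2 = e2^2 = 1, e2e1 = -e1e2:
Scalar part s = (-2)*5 + 1*3 = -10 + 3 = -7
Bivector part b = (-2)*3 - 1*5 = -6 - 5 = -11
uv = -7 - 11*e12


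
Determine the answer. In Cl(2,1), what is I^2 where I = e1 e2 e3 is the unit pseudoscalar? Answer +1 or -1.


The pseudoscalar I = e1...e_n (product of all n generators) of Cl(p,q) satisfies I^2 = (-1)^(q + n(n-1)/2).
p = 2, q = 1, n = p + q = 3
n(n-1)/2 = 3 * 2 / 2 = 3
Exponent = q + n(n-1)/2 = 1 + 3 = 4
I^2 = (-1)^4 = +1


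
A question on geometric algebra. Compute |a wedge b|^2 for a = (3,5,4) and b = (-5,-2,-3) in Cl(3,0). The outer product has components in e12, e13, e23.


a wedge b = (a1*b2 - a2*b1)*e12 + (a1*b3 - a3*b1)*e13 + (a2*b3 - a3*b2)*e23
e12 coeff: 3*(-2) - 5*(-5) = -6 - (-25) = 19
e13 coeff: 3*(-3) - 4*(-5) = -9 - (-20) = 11
e23 coeff: 5*(-3) - 4*(-2) = -15 - (-8) = -7
|a wedge b|^2 = 19^2 + 11^2 + (-7)^2
= 361 + 121 + 49
= 531


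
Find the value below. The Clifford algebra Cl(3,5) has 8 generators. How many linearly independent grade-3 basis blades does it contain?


Number of grade-k basis blades in Cl(p,q) with n = p + q is C(n, k).
n = 3 + 5 = 8
C(8, 3) = 8! / (3! * 5!)
= 40320 / (6 * 120)
= 56


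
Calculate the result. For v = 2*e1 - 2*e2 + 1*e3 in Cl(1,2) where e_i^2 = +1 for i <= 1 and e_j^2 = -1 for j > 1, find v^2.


v^2 = sum of c_i^2 * e_i^2
Positive signature terms (e_i^2 = +1): 2^2 = 4
Negative signature terms (e_j^2 = -1): (-2)^2 + 1^2 = 5
v^2 = 4 - 5 = -1


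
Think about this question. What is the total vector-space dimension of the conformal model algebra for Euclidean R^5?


The conformal model of R^5 uses Cl(6,1): the 5 Euclidean generators plus two extra orthogonal generators e+ (e+^2 = +1) and e- (e-^2 = -1), from which the null vectors e0, einf are built.
Number of generators m = 5 + 2 = 7.
dim Cl(p,q) = 2^m = 2^7 = 128


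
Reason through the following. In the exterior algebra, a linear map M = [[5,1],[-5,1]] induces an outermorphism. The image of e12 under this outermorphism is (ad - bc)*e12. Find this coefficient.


The outermorphism of a linear map f sends e1^e2 to f(e1)^f(e2).
f(e1) = 5*e1 - 5*e2
f(e2) = 1*e1 + 1*e2
f(e1) ^ f(e2) = (5*e1 - 5*e2) ^ (1*e1 + 1*e2)
= 5*1*e12 + (-5)*1*e21
= (5 - (-5))*e12
= 10*e12
Coefficient = 10


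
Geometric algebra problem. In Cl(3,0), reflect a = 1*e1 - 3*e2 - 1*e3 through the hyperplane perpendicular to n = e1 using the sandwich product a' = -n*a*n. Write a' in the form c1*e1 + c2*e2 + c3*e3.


Reflection formula: a' = -n*a*n, with n = e1 (unit vector, n^2 = 1).
For reflection through hyperplane perp to e1:
The component along e1 flips sign, others stay.
a = (1, -3, -1)
a' = (-1, -3, -1)
a' = -1*e1 - 3*e2 - 1*e3


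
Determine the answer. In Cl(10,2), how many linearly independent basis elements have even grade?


Even subalgebra dimension = 2^(n-1)
n = 10 + 2 = 12
2^(12 - 1) = 2^11 = 2048
Verification: sum of C(12,k) for even k = 1 + 66 + 495 + 924 + 495 + 66 + 1 = 2048
Result = 2048


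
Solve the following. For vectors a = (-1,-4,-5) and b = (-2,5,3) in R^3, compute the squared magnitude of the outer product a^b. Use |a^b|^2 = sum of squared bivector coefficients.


a wedge b = (a1*b2 - a2*b1)*e12 + (a1*b3 - a3*b1)*e13 + (a2*b3 - a3*b2)*e23
e12 coeff: (-1)*5 - (-4)*(-2) = -5 - 8 = -13
e13 coeff: (-1)*3 - (-5)*(-2) = -3 - 10 = -13
e23 coeff: (-4)*3 - (-5)*5 = -12 - (-25) = 13
|a wedge b|^2 = (-13)^2 + (-13)^2 + 13^2
= 169 + 169 + 169
= 507


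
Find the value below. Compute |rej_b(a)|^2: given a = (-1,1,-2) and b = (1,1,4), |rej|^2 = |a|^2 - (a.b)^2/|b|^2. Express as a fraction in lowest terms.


|a|^2 = (-1)^2 + 1^2 + (-2)^2 = 6
|b|^2 = 1^2 + 1^2 + 4^2 = 18
a . b = (-1)*1 + 1*1 + (-2)*4 = -8
(a.b)^2 = (-8)^2 = 64
|rej|^2 = 6 - 64/18
= (108 - 64)/18
= 44/18
In lowest terms: 22/9


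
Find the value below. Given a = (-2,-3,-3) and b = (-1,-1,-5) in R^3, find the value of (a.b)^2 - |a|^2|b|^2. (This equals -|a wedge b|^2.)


a . b = (-2)*(-1) + (-3)*(-1) + (-3)*(-5)
= 2 + 3 + 15 = 20
|a|^2 = (-2)^2 + (-3)^2 + (-3)^2 = 22
|b|^2 = (-1)^2 + (-1)^2 + (-5)^2 = 27
(a.b)^2 = 20^2 = 400
|a|^2 * |b|^2 = 22 * 27 = 594
Result = 400 - 594 = -194


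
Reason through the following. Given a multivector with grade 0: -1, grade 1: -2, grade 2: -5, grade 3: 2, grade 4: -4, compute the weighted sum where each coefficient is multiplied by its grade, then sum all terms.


Grade-weighted sum = sum of grade_k * coefficient_k
0*(-1) = 0
1*(-2) = -2
2*(-5) = -10
3*2 = 6
4*(-4) = -16
Total = 0 + (-2) + (-10) + 6 + (-16) = -22


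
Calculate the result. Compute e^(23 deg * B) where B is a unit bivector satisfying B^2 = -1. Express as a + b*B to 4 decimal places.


For a unit bivector B with B^2 = -1, the exponential series gives
e^(theta*B) = cos(theta) + sin(theta)*B (the GA analogue of Euler's formula).
theta = 23 degrees = 0.401426 rad
cos(23 deg) = 0.9205
sin(23 deg) = 0.3907
exp(theta*B) = 0.9205 + 0.3907*B


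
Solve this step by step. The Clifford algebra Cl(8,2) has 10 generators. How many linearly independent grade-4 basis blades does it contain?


Number of grade-k basis blades in Cl(p,q) with n = p + q is C(n, k).
n = 8 + 2 = 10
C(10, 4) = 10! / (4! * 6!)
= 3628800 / (24 * 720)
= 210


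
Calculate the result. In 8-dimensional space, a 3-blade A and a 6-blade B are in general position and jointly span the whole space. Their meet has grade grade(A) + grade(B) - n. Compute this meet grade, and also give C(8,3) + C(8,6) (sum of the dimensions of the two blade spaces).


Meet grade = grade(A) + grade(B) - n
= 3 + 6 - 8 = 1
C(8,3) = 56
C(8,6) = 28
dim_A + dim_B = 56 + 28 = 84


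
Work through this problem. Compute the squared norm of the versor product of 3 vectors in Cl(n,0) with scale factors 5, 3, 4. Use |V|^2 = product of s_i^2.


Each vector v_i has |v_i|^2 = s_i^2
Squared scales: 5^2 = 25, 3^2 = 9, 4^2 = 16
|V|^2 = 25 * 9 * 16
= 3600


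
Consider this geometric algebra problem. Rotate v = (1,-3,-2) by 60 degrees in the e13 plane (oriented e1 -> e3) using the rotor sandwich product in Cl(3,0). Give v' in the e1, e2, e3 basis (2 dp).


Rotor R = cos(30deg) - sin(30deg)*e13
Rotation angle theta = 2 * 30 = 60 degrees in the e13 plane (e1 -> e3).
The component perpendicular to the plane (e2) is invariant: v'_2 = v2 = -3.00
cos(60deg) = 0.5000, sin(60deg) = 0.8660
v'_1 = v1*cos(theta) - v3*sin(theta) = 1*0.5000 - (-2)*0.8660 = 2.23
v'_3 = v1*sin(theta) + v3*cos(theta) = 1*0.8660 + (-2)*0.5000 = -0.13
v' = 2.23*e1 - 3.00*e2 - 0.13*e3


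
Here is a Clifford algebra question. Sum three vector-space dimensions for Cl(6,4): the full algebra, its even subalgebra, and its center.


n = 6 + 4 = 10
Total dim = 2^10 = 1024
Even subalgebra dim = 2^9 = 512
n is even, so center dim = 1
Sum = 1024 + 512 + 1 = 1537


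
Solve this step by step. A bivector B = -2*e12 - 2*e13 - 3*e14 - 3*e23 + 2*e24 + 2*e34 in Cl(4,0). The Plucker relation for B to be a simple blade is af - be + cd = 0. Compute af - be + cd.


Plucker relation: af - be + cd
a*f = (-2)*2 = -4
b*e = (-2)*2 = -4
c*d = (-3)*(-3) = 9
af - be + cd = -4 - (-4) + 9
= 9


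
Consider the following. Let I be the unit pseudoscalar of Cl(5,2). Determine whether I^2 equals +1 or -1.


The pseudoscalar I = e1...e_n (product of all n generators) of Cl(p,q) satisfies I^2 = (-1)^(q + n(n-1)/2).
p = 5, q = 2, n = p + q = 7
n(n-1)/2 = 7 * 6 / 2 = 21
Exponent = q + n(n-1)/2 = 2 + 21 = 23
I^2 = (-1)^23 = -1


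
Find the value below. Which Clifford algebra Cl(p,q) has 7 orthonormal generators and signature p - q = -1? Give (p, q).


We need p + q = 7 and p - q = -1.
Adding: 2p = 7 + (-1) = 6, so p = 3.
Then q = 7 - 3 = 4.
(p, q) = (3, 4)


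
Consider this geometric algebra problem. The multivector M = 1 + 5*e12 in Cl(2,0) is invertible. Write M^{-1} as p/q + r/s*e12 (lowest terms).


M = 1 + 5*e12, where e12^2 = -1.
Since M commutes with its reverse ~M = a - b*e12, M * ~M = a^2 - b^2*e12^2 = a^2 + b^2.
So M^{-1} = ~M / (a^2 + b^2) = (a - b*e12)/(a^2 + b^2).
a^2 + b^2 = 1 + 25 = 26
Scalar part = 1/26 = 1/26
Bivector coeff = -5/26 = -5/26
M^{-1} = 1/26 - 5/26*e12


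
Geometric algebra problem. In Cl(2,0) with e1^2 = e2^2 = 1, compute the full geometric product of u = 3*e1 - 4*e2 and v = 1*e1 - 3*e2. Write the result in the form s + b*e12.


Expand: (3*e1 - 4*e2)(1*e1 - 3*e2)
= 3*1*e1e1 + 3*(-3)*e1e2 + (-4)*1*e2e1 + (-4)*(-3)*e2e2
Using e1^2 = e2^2 = 1, e2e1 = -e1e2:
Scalar part s = 3*1 + (-4)*(-3) = 3 + 12 = 15
Bivector part b = 3*(-3) - (-4)*1 = -9 - (-4) = -5
uv = 15 - 5*e12


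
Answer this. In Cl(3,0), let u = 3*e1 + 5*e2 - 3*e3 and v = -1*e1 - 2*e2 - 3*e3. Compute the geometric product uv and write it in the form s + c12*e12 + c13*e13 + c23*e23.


In Cl(3,0): e_i^2 = 1, e_ie_j = -e_je_i for i != j.
Scalar part = u . v = 3*(-1) + 5*(-2) + (-3)*(-3)
= -3 + (-10) + 9 = -4
e12 coeff = 3*(-2) - 5*(-1) = -6 - (-5) = -1
e13 coeff = 3*(-3) - (-3)*(-1) = -9 - 3 = -12
e23 coeff = 5*(-3) - (-3)*(-2) = -15 - 6 = -21
uv = -4 - 1*e12 - 12*e13 - 21*e23


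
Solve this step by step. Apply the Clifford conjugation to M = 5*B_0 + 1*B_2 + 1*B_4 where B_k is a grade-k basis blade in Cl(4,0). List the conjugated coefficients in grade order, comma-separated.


Clifford conjugate sign for grade k: (-1)^(k(k+1)/2)
Grade 0: (-1)^(0*1/2) = (-1)^0 = 1, coeff 5 -> 5
Grade 2: (-1)^(2*3/2) = (-1)^3 = -1, coeff 1 -> -1
Grade 4: (-1)^(4*5/2) = (-1)^10 = 1, coeff 1 -> 1
Conjugated coefficients: 5, -1, 1


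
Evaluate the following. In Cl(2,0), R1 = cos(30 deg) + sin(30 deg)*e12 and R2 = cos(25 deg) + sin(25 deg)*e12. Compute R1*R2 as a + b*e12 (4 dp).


Same-plane rotors commute and their half-angles add:
R1*R2 = cos(a1 + a2) + sin(a1 + a2)*e12.
a1 + a2 = 30 + 25 = 55 deg
cos(55 deg) = 0.5736
sin(55 deg) = 0.8192
R1*R2 = 0.5736 + 0.8192*e12


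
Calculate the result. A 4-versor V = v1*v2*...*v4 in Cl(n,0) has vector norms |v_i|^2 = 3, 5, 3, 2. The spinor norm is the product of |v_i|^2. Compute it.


Spinor norm N(V) = |v1|^2 * |v2|^2 * ... * |v4|^2
= 3 * 5 * 3 * 2
Running product: 3, 15, 45, 90
N(V) = 90


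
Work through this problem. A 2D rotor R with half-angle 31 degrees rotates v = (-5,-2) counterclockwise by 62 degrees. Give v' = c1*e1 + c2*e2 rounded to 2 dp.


Rotor R = cos(31deg) - sin(31deg)*e12
Rotation angle theta = 2 * 31 = 62 degrees
v' = R*v*~R rotates v by theta.
cos(62deg) = 0.4695, sin(62deg) = 0.8829
v'_1 = -5*cos(62deg) - (-2)*sin(62deg)
= -5*0.4695 - (-2)*0.8829
= -0.58
v'_2 = -5*sin(62deg) + (-2)*cos(62deg)
= -5*0.8829 + (-2)*0.4695
= -5.35
v' = -0.58*e1 - 5.35*e2


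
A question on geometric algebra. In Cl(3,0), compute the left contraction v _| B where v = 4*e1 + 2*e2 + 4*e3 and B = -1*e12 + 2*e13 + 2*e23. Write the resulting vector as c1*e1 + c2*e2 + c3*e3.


Left contraction v _| B = <vB>_1 (grade-1 part of the geometric product vB).
Using e1_|e12 = e2, e2_|e12 = -e1, e1_|e13 = e3, e3_|e13 = -e1, e2_|e23 = e3, e3_|e23 = -e2:
e1 coeff: -v2*b12 - v3*b13 = -(2)*(-1) - (4)*(2) = -6
e2 coeff: v1*b12 - v3*b23 = (4)*(-1) - (4)*(2) = -12
e3 coeff: v1*b13 + v2*b23 = (4)*(2) + (2)*(2) = 12
v _| B = -6*e1 - 12*e2 + 12*e3


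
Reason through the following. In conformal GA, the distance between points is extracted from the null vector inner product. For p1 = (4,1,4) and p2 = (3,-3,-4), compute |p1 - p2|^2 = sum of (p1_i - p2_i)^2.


p1 - p2 = (1, 4, 8)
|p1 - p2|^2 = 1^2 + 4^2 + 8^2
= 1 + 16 + 64
= 81


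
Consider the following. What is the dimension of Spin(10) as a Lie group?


Spin(n) double-covers SO(n); both have Lie algebra so(n) of dimension n(n-1)/2.
n = 10
n(n-1) = 10 * 9 = 90
dim Spin(10) = 90/2 = 45


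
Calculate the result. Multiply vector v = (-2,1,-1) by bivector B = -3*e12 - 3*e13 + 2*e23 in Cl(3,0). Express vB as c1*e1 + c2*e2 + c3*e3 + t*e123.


vB has grade-1 (vector) and grade-3 (trivector) parts: vB = (v _| B) + (v ^ B).
Vector part <vB>_1:
  e1: -v2*b12 - v3*b13 = -(1)*(-3) - (-1)*(-3) = 0
  e2: v1*b12 - v3*b23 = (-2)*(-3) - (-1)*(2) = 8
  e3: v1*b13 + v2*b23 = (-2)*(-3) + (1)*(2) = 8
Trivector part <vB>_3:
  e123: v1*b23 - v2*b13 + v3*b12 = (-2)*(2) - (1)*(-3) + (-1)*(-3) = 2
vB = 0*e1 + 8*e2 + 8*e3 + 2*e123


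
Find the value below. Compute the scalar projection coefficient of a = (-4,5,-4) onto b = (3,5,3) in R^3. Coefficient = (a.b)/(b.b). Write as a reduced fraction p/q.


Projection coefficient = (a . b) / (b . b)
a . b = (-4)*3 + 5*5 + (-4)*3
= -12 + 25 + (-12) = 1
b . b = 3^2 + 5^2 + 3^2
= 9 + 25 + 9 = 43
Coefficient = 1/43
In lowest terms: 1/43


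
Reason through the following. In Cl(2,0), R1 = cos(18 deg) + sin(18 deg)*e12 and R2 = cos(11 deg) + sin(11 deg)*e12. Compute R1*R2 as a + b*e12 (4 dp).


Same-plane rotors commute and their half-angles add:
R1*R2 = cos(a1 + a2) + sin(a1 + a2)*e12.
a1 + a2 = 18 + 11 = 29 deg
cos(29 deg) = 0.8746
sin(29 deg) = 0.4848
R1*R2 = 0.8746 + 0.4848*e12


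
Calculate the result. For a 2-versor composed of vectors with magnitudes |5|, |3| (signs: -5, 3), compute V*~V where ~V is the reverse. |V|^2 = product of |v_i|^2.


Each vector v_i has |v_i|^2 = s_i^2
Squared scales: (-5)^2 = 25, 3^2 = 9
|V|^2 = 25 * 9
= 225


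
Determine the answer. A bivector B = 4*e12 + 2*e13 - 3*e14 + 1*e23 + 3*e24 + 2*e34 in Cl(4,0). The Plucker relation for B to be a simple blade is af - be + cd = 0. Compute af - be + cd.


Plucker relation: af - be + cd
a*f = 4*2 = 8
b*e = 2*3 = 6
c*d = (-3)*1 = -3
af - be + cd = 8 - 6 + (-3)
= -1


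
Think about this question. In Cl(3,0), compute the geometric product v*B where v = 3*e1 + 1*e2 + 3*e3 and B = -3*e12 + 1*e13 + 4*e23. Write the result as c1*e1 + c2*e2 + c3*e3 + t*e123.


vB has grade-1 (vector) and grade-3 (trivector) parts: vB = (v _| B) + (v ^ B).
Vector part <vB>_1:
  e1: -v2*b12 - v3*b13 = -(1)*(-3) - (3)*(1) = 0
  e2: v1*b12 - v3*b23 = (3)*(-3) - (3)*(4) = -21
  e3: v1*b13 + v2*b23 = (3)*(1) + (1)*(4) = 7
Trivector part <vB>_3:
  e123: v1*b23 - v2*b13 + v3*b12 = (3)*(4) - (1)*(1) + (3)*(-3) = 2
vB = 0*e1 - 21*e2 + 7*e3 + 2*e123


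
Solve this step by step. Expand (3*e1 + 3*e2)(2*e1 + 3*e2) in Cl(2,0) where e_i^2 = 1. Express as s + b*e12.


Expand: (3*e1 + 3*e2)(2*e1 + 3*e2)
= 3*2*e1e1 + 3*3*e1e2 + 3*2*e2e1 + 3*3*e2e2
Using e1^2 = e2^2 = 1, e2e1 = -e1e2:
Scalar part s = 3*2 + 3*3 = 6 + 9 = 15
Bivector part b = 3*3 - 3*2 = 9 - 6 = 3
uv = 15 + 3*e12


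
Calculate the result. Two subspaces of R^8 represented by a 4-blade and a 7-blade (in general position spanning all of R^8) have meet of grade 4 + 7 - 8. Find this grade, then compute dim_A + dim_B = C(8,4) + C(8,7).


Meet grade = grade(A) + grade(B) - n
= 4 + 7 - 8 = 3
C(8,4) = 70
C(8,7) = 8
dim_A + dim_B = 70 + 8 = 78


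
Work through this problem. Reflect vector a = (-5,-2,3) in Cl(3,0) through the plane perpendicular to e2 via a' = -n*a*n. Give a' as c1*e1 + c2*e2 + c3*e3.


Reflection formula: a' = -n*a*n, with n = e2 (unit vector, n^2 = 1).
For reflection through hyperplane perp to e2:
The component along e2 flips sign, others stay.
a = (-5, -2, 3)
a' = (-5, 2, 3)
a' = -5*e1 + 2*e2 + 3*e3


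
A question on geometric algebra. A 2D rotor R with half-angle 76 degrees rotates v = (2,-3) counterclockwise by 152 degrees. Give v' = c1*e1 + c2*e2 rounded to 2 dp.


Rotor R = cos(76deg) - sin(76deg)*e12
Rotation angle theta = 2 * 76 = 152 degrees
v' = R*v*~R rotates v by theta.
cos(152deg) = -0.8829, sin(152deg) = 0.4695
v'_1 = 2*cos(152deg) - (-3)*sin(152deg)
= 2*(-0.8829) - (-3)*0.4695
= -0.36
v'_2 = 2*sin(152deg) + (-3)*cos(152deg)
= 2*0.4695 + (-3)*(-0.8829)
= 3.59
v' = -0.36*e1 + 3.59*e2


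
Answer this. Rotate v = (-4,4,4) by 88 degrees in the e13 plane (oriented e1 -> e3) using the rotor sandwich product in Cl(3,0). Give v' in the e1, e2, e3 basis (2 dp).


Rotor R = cos(44deg) - sin(44deg)*e13
Rotation angle theta = 2 * 44 = 88 degrees in the e13 plane (e1 -> e3).
The component perpendicular to the plane (e2) is invariant: v'_2 = v2 = 4.00
cos(88deg) = 0.0349, sin(88deg) = 0.9994
v'_1 = v1*cos(theta) - v3*sin(theta) = -4*0.0349 - 4*0.9994 = -4.14
v'_3 = v1*sin(theta) + v3*cos(theta) = -4*0.9994 + 4*0.0349 = -3.86
v' = -4.14*e1 + 4.00*e2 - 3.86*e3


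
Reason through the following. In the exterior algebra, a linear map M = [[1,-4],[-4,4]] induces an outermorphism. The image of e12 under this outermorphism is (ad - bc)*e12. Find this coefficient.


The outermorphism of a linear map f sends e1^e2 to f(e1)^f(e2).
f(e1) = 1*e1 - 4*e2
f(e2) = -4*e1 + 4*e2
f(e1) ^ f(e2) = (1*e1 - 4*e2) ^ (-4*e1 + 4*e2)
= 1*4*e12 + (-4)*(-4)*e21
= (4 - 16)*e12
= -12*e12
Coefficient = -12


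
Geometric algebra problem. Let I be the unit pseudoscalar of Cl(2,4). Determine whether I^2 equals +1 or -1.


The pseudoscalar I = e1...e_n (product of all n generators) of Cl(p,q) satisfies I^2 = (-1)^(q + n(n-1)/2).
p = 2, q = 4, n = p + q = 6
n(n-1)/2 = 6 * 5 / 2 = 15
Exponent = q + n(n-1)/2 = 4 + 15 = 19
I^2 = (-1)^19 = -1


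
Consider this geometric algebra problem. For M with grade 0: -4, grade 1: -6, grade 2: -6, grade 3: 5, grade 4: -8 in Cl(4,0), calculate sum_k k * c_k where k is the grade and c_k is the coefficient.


Grade-weighted sum = sum of grade_k * coefficient_k
0*(-4) = 0
1*(-6) = -6
2*(-6) = -12
3*5 = 15
4*(-8) = -32
Total = 0 + (-6) + (-12) + 15 + (-32) = -35


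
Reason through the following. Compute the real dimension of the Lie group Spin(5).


Spin(n) double-covers SO(n); both have Lie algebra so(n) of dimension n(n-1)/2.
n = 5
n(n-1) = 5 * 4 = 20
dim Spin(5) = 20/2 = 10


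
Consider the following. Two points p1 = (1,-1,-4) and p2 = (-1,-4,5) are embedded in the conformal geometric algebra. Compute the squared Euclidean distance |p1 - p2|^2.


p1 - p2 = (2, 3, -9)
|p1 - p2|^2 = 2^2 + 3^2 + (-9)^2
= 4 + 9 + 81
= 94


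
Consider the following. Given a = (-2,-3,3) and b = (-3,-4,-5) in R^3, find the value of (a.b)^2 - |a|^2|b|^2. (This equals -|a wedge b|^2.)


a . b = (-2)*(-3) + (-3)*(-4) + 3*(-5)
= 6 + 12 + (-15) = 3
|a|^2 = (-2)^2 + (-3)^2 + 3^2 = 22
|b|^2 = (-3)^2 + (-4)^2 + (-5)^2 = 50
(a.b)^2 = 3^2 = 9
|a|^2 * |b|^2 = 22 * 50 = 1100
Result = 9 - 1100 = -1091


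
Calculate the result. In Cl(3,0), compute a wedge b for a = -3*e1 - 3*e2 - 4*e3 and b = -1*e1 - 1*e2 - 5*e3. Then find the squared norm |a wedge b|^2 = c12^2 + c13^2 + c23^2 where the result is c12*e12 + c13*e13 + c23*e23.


a wedge b = (a1*b2 - a2*b1)*e12 + (a1*b3 - a3*b1)*e13 + (a2*b3 - a3*b2)*e23
e12 coeff: (-3)*(-1) - (-3)*(-1) = 3 - 3 = 0
e13 coeff: (-3)*(-5) - (-4)*(-1) = 15 - 4 = 11
e23 coeff: (-3)*(-5) - (-4)*(-1) = 15 - 4 = 11
|a wedge b|^2 = 0^2 + 11^2 + 11^2
= 0 + 121 + 121
= 242


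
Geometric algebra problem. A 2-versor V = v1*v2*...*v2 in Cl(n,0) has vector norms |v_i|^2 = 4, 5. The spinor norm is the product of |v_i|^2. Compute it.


Spinor norm N(V) = |v1|^2 * |v2|^2 * ... * |v2|^2
= 4 * 5
Running product: 4, 20
N(V) = 20


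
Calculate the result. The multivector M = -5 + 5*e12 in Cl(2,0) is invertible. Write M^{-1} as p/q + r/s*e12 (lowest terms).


M = -5 + 5*e12, where e12^2 = -1.
Since M commutes with its reverse ~M = a - b*e12, M * ~M = a^2 - b^2*e12^2 = a^2 + b^2.
So M^{-1} = ~M / (a^2 + b^2) = (a - b*e12)/(a^2 + b^2).
a^2 + b^2 = 25 + 25 = 50
Scalar part = -5/50 = -1/10
Bivector coeff = -5/50 = -1/10
M^{-1} = -1/10 - 1/10*e12


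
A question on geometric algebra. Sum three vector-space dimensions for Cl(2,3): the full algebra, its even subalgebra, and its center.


n = 2 + 3 = 5
Total dim = 2^5 = 32
Even subalgebra dim = 2^4 = 16
n is odd, so center dim = 2
Sum = 32 + 16 + 2 = 50


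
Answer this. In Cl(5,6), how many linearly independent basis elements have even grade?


Even subalgebra dimension = 2^(n-1)
n = 5 + 6 = 11
2^(11 - 1) = 2^10 = 1024
Verification: sum of C(11,k) for even k = 1 + 55 + 330 + 462 + 165 + 11 = 1024
Result = 1024


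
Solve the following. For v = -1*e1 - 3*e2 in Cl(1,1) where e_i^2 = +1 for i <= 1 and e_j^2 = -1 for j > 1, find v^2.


v^2 = sum of c_i^2 * e_i^2
Positive signature terms (e_i^2 = +1): (-1)^2 = 1
Negative signature terms (e_j^2 = -1): (-3)^2 = 9
v^2 = 1 - 9 = -8


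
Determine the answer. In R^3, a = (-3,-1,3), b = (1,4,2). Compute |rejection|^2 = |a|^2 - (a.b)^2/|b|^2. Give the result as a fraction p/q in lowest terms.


|a|^2 = (-3)^2 + (-1)^2 + 3^2 = 19
|b|^2 = 1^2 + 4^2 + 2^2 = 21
a . b = (-3)*1 + (-1)*4 + 3*2 = -1
(a.b)^2 = (-1)^2 = 1
|rej|^2 = 19 - 1/21
= (399 - 1)/21
= 398/21
In lowest terms: 398/21


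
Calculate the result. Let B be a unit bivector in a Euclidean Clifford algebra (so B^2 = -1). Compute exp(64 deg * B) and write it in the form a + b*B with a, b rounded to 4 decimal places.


For a unit bivector B with B^2 = -1, the exponential series gives
e^(theta*B) = cos(theta) + sin(theta)*B (the GA analogue of Euler's formula).
theta = 64 degrees = 1.117011 rad
cos(64 deg) = 0.4384
sin(64 deg) = 0.8988
exp(theta*B) = 0.4384 + 0.8988*B


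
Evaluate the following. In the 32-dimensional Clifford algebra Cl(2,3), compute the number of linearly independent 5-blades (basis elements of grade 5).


Number of grade-k basis blades in Cl(p,q) with n = p + q is C(n, k).
n = 2 + 3 = 5
C(5, 5) = 5! / (5! * 0!)
= 120 / (120 * 1)
= 1


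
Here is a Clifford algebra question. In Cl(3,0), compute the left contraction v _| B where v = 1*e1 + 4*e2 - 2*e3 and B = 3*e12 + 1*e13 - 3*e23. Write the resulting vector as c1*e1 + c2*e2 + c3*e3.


Left contraction v _| B = <vB>_1 (grade-1 part of the geometric product vB).
Using e1_|e12 = e2, e2_|e12 = -e1, e1_|e13 = e3, e3_|e13 = -e1, e2_|e23 = e3, e3_|e23 = -e2:
e1 coeff: -v2*b12 - v3*b13 = -(4)*(3) - (-2)*(1) = -10
e2 coeff: v1*b12 - v3*b23 = (1)*(3) - (-2)*(-3) = -3
e3 coeff: v1*b13 + v2*b23 = (1)*(1) + (4)*(-3) = -11
v _| B = -10*e1 - 3*e2 - 11*e3


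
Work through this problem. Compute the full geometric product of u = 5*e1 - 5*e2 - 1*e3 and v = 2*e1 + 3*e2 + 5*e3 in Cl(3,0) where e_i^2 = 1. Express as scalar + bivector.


In Cl(3,0): e_i^2 = 1, e_ie_j = -e_je_i for i != j.
Scalar part = u . v = 5*2 + (-5)*3 + (-1)*5
= 10 + (-15) + (-5) = -10
e12 coeff = 5*3 - (-5)*2 = 15 - (-10) = 25
e13 coeff = 5*5 - (-1)*2 = 25 - (-2) = 27
e23 coeff = (-5)*5 - (-1)*3 = -25 - (-3) = -22
uv = -10 + 25*e12 + 27*e13 - 22*e23


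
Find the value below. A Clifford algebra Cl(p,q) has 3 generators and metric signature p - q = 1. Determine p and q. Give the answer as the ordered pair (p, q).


We need p + q = 3 and p - q = 1.
Adding: 2p = 3 + 1 = 4, so p = 2.
Then q = 3 - 2 = 1.
(p, q) = (2, 1)


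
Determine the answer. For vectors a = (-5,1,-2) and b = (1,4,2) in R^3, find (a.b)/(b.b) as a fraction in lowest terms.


Projection coefficient = (a . b) / (b . b)
a . b = (-5)*1 + 1*4 + (-2)*2
= -5 + 4 + (-4) = -5
b . b = 1^2 + 4^2 + 2^2
= 1 + 16 + 4 = 21
Coefficient = -5/21
In lowest terms: -5/21


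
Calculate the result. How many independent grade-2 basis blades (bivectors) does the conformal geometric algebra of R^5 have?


The conformal model of R^5 uses Cl(6,1) with m = 5 + 2 = 7 generators.
Number of grade-2 blades = C(m, 2) = C(7, 2)
= 7*6/2 = 21


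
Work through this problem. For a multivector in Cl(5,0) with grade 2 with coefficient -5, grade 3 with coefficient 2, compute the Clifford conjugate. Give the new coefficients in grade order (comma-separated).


Clifford conjugate sign for grade k: (-1)^(k(k+1)/2)
Grade 2: (-1)^(2*3/2) = (-1)^3 = -1, coeff -5 -> 5
Grade 3: (-1)^(3*4/2) = (-1)^6 = 1, coeff 2 -> 2
Conjugated coefficients: 5, 2


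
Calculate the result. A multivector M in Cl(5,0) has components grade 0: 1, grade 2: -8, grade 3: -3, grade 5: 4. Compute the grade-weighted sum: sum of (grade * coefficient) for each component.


Grade-weighted sum = sum of grade_k * coefficient_k
0*1 = 0
2*(-8) = -16
3*(-3) = -9
5*4 = 20
Total = 0 + (-16) + (-9) + 20 = -5


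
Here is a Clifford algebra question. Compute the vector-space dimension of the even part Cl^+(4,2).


Even subalgebra dimension = 2^(n-1)
n = 4 + 2 = 6
2^(6 - 1) = 2^5 = 32
Verification: sum of C(6,k) for even k = 1 + 15 + 15 + 1 = 32
Result = 32


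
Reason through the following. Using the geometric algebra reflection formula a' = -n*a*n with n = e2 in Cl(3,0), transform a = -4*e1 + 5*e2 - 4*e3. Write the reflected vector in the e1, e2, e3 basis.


Reflection formula: a' = -n*a*n, with n = e2 (unit vector, n^2 = 1).
For reflection through hyperplane perp to e2:
The component along e2 flips sign, others stay.
a = (-4, 5, -4)
a' = (-4, -5, -4)
a' = -4*e1 - 5*e2 - 4*e3


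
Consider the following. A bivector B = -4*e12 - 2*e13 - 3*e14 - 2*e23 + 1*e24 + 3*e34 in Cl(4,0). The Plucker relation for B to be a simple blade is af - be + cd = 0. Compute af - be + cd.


Plucker relation: af - be + cd
a*f = (-4)*3 = -12
b*e = (-2)*1 = -2
c*d = (-3)*(-2) = 6
af - be + cd = -12 - (-2) + 6
= -4


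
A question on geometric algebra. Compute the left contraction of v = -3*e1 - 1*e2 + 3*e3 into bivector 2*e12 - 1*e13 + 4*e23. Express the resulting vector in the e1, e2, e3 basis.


Left contraction v _| B = <vB>_1 (grade-1 part of the geometric product vB).
Using e1_|e12 = e2, e2_|e12 = -e1, e1_|e13 = e3, e3_|e13 = -e1, e2_|e23 = e3, e3_|e23 = -e2:
e1 coeff: -v2*b12 - v3*b13 = -(-1)*(2) - (3)*(-1) = 5
e2 coeff: v1*b12 - v3*b23 = (-3)*(2) - (3)*(4) = -18
e3 coeff: v1*b13 + v2*b23 = (-3)*(-1) + (-1)*(4) = -1
v _| B = 5*e1 - 18*e2 - 1*e3


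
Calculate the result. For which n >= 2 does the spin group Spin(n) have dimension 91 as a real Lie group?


dim Spin(n) = dim so(n) = n(n-1)/2.
Solve n(n-1)/2 = 91, i.e. n^2 - n - 182 = 0.
Discriminant = 1 + 8*91 = 729
n = (1 + sqrt(729))/2 = (1 + 27)/2 = 14


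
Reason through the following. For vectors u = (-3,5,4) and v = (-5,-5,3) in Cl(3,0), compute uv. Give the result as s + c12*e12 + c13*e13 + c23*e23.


In Cl(3,0): e_i^2 = 1, e_ie_j = -e_je_i for i != j.
Scalar part = u . v = (-3)*(-5) + 5*(-5) + 4*3
= 15 + (-25) + 12 = 2
e12 coeff = (-3)*(-5) - 5*(-5) = 15 - (-25) = 40
e13 coeff = (-3)*3 - 4*(-5) = -9 - (-20) = 11
e23 coeff = 5*3 - 4*(-5) = 15 - (-20) = 35
uv = 2 + 40*e12 + 11*e13 + 35*e23


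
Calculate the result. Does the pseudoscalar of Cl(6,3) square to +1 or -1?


The pseudoscalar I = e1...e_n (product of all n generators) of Cl(p,q) satisfies I^2 = (-1)^(q + n(n-1)/2).
p = 6, q = 3, n = p + q = 9
n(n-1)/2 = 9 * 8 / 2 = 36
Exponent = q + n(n-1)/2 = 3 + 36 = 39
I^2 = (-1)^39 = -1


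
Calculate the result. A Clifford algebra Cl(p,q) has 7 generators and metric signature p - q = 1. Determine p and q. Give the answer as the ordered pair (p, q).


We need p + q = 7 and p - q = 1.
Adding: 2p = 7 + 1 = 8, so p = 4.
Then q = 7 - 4 = 3.
(p, q) = (4, 3)


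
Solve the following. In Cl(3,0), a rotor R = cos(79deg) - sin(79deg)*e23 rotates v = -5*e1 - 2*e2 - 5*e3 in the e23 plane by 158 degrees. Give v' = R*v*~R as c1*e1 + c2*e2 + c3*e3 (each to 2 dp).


Rotor R = cos(79deg) - sin(79deg)*e23
Rotation angle theta = 2 * 79 = 158 degrees in the e23 plane (e2 -> e3).
The component perpendicular to the plane (e1) is invariant: v'_1 = v1 = -5.00
cos(158deg) = -0.9272, sin(158deg) = 0.3746
v'_2 = v2*cos(theta) - v3*sin(theta) = -2*(-0.9272) - (-5)*0.3746 = 3.73
v'_3 = v2*sin(theta) + v3*cos(theta) = -2*0.3746 + (-5)*(-0.9272) = 3.89
v' = -5.00*e1 + 3.73*e2 + 3.89*e3


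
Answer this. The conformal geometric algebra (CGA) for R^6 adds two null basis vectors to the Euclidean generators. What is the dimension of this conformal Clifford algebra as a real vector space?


The conformal model of R^6 uses Cl(7,1): the 6 Euclidean generators plus two extra orthogonal generators e+ (e+^2 = +1) and e- (e-^2 = -1), from which the null vectors e0, einf are built.
Number of generators m = 6 + 2 = 8.
dim Cl(p,q) = 2^m = 2^8 = 256


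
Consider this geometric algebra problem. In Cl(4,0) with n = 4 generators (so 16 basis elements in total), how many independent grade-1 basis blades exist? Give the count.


Number of grade-k basis blades in Cl(p,q) with n = p + q is C(n, k).
n = 4 + 0 = 4
C(4, 1) = 4! / (1! * 3!)
= 24 / (1 * 6)
= 4


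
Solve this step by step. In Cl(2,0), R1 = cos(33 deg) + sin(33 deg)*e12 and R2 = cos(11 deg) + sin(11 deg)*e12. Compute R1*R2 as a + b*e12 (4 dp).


Same-plane rotors commute and their half-angles add:
R1*R2 = cos(a1 + a2) + sin(a1 + a2)*e12.
a1 + a2 = 33 + 11 = 44 deg
cos(44 deg) = 0.7193
sin(44 deg) = 0.6947
R1*R2 = 0.7193 + 0.6947*e12


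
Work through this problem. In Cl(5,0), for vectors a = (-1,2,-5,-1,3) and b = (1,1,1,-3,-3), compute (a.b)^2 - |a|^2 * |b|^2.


a . b = (-1)*1 + 2*1 + (-5)*1 + (-1)*(-3) + 3*(-3)
= -1 + 2 + (-5) + 3 + (-9) = -10
|a|^2 = (-1)^2 + 2^2 + (-5)^2 + (-1)^2 + 3^2 = 40
|b|^2 = 1^2 + 1^2 + 1^2 + (-3)^2 + (-3)^2 = 21
(a.b)^2 = (-10)^2 = 100
|a|^2 * |b|^2 = 40 * 21 = 840
Result = 100 - 840 = -740


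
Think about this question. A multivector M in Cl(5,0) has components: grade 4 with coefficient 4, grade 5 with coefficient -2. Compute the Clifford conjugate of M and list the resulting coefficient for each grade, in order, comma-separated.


Clifford conjugate sign for grade k: (-1)^(k(k+1)/2)
Grade 4: (-1)^(4*5/2) = (-1)^10 = 1, coeff 4 -> 4
Grade 5: (-1)^(5*6/2) = (-1)^15 = -1, coeff -2 -> 2
Conjugated coefficients: 4, 2


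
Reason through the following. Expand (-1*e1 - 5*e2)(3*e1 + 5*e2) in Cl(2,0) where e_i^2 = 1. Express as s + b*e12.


Expand: (-1*e1 - 5*e2)(3*e1 + 5*e2)
= (-1)*3*e1e1 + (-1)*5*e1e2 + (-5)*3*e2e1 + (-5)*5*e2e2
Using e1^2 = e2^2 = 1, e2e1 = -e1e2:
Scalar part s = (-1)*3 + (-5)*5 = -3 + (-25) = -28
Bivector part b = (-1)*5 - (-5)*3 = -5 - (-15) = 10
uv = -28 + 10*e12


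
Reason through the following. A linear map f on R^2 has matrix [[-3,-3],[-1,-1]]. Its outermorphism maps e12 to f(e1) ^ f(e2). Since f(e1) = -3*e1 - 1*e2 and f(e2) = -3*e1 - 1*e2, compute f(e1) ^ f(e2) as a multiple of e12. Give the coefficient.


The outermorphism of a linear map f sends e1^e2 to f(e1)^f(e2).
f(e1) = -3*e1 - 1*e2
f(e2) = -3*e1 - 1*e2
f(e1) ^ f(e2) = (-3*e1 - 1*e2) ^ (-3*e1 - 1*e2)
= (-3)*(-1)*e12 + (-1)*(-3)*e21
= (3 - 3)*e12
= 0*e12
Coefficient = 0


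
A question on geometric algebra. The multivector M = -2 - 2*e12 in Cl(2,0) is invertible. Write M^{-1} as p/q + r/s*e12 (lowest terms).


M = -2 - 2*e12, where e12^2 = -1.
Since M commutes with its reverse ~M = a - b*e12, M * ~M = a^2 - b^2*e12^2 = a^2 + b^2.
So M^{-1} = ~M / (a^2 + b^2) = (a - b*e12)/(a^2 + b^2).
a^2 + b^2 = 4 + 4 = 8
Scalar part = -2/8 = -1/4
Bivector coeff = 2/8 = 1/4
M^{-1} = -1/4 + 1/4*e12


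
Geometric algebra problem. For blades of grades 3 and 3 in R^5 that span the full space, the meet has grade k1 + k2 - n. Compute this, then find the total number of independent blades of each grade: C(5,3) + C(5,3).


Meet grade = grade(A) + grade(B) - n
= 3 + 3 - 5 = 1
C(5,3) = 10
C(5,3) = 10
dim_A + dim_B = 10 + 10 = 20


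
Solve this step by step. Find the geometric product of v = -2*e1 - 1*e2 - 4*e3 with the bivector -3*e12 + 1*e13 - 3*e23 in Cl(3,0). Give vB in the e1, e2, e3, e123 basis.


vB has grade-1 (vector) and grade-3 (trivector) parts: vB = (v _| B) + (v ^ B).
Vector part <vB>_1:
  e1: -v2*b12 - v3*b13 = -(-1)*(-3) - (-4)*(1) = 1
  e2: v1*b12 - v3*b23 = (-2)*(-3) - (-4)*(-3) = -6
  e3: v1*b13 + v2*b23 = (-2)*(1) + (-1)*(-3) = 1
Trivector part <vB>_3:
  e123: v1*b23 - v2*b13 + v3*b12 = (-2)*(-3) - (-1)*(1) + (-4)*(-3) = 19
vB = 1*e1 - 6*e2 + 1*e3 + 19*e123


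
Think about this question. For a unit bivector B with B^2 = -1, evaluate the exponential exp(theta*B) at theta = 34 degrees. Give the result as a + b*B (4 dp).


For a unit bivector B with B^2 = -1, the exponential series gives
e^(theta*B) = cos(theta) + sin(theta)*B (the GA analogue of Euler's formula).
theta = 34 degrees = 0.593412 rad
cos(34 deg) = 0.8290
sin(34 deg) = 0.5592
exp(theta*B) = 0.8290 + 0.5592*B


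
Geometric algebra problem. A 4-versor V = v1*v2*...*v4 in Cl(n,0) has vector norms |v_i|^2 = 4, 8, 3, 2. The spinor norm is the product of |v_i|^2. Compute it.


Spinor norm N(V) = |v1|^2 * |v2|^2 * ... * |v4|^2
= 4 * 8 * 3 * 2
Running product: 4, 32, 96, 192
N(V) = 192


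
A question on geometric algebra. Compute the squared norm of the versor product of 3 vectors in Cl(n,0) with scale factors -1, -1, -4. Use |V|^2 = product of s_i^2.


Each vector v_i has |v_i|^2 = s_i^2
Squared scales: (-1)^2 = 1, (-1)^2 = 1, (-4)^2 = 16
|V|^2 = 1 * 1 * 16
= 16


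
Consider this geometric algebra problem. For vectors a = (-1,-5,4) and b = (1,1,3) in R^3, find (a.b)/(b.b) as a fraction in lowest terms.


Projection coefficient = (a . b) / (b . b)
a . b = (-1)*1 + (-5)*1 + 4*3
= -1 + (-5) + 12 = 6
b . b = 1^2 + 1^2 + 3^2
= 1 + 1 + 9 = 11
Coefficient = 6/11
In lowest terms: 6/11


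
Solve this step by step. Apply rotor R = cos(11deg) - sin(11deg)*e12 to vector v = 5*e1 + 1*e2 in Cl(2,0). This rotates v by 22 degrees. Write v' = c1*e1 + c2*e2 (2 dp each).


Rotor R = cos(11deg) - sin(11deg)*e12
Rotation angle theta = 2 * 11 = 22 degrees
v' = R*v*~R rotates v by theta.
cos(22deg) = 0.9272, sin(22deg) = 0.3746
v'_1 = 5*cos(22deg) - 1*sin(22deg)
= 5*0.9272 - 1*0.3746
= 4.26
v'_2 = 5*sin(22deg) + 1*cos(22deg)
= 5*0.3746 + 1*0.9272
= 2.80
v' = 4.26*e1 + 2.80*e2


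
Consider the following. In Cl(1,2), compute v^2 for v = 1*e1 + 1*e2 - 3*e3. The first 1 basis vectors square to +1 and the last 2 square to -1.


v^2 = sum of c_i^2 * e_i^2
Positive signature terms (e_i^2 = +1): 1^2 = 1
Negative signature terms (e_j^2 = -1): 1^2 + (-3)^2 = 10
v^2 = 1 - 10 = -9


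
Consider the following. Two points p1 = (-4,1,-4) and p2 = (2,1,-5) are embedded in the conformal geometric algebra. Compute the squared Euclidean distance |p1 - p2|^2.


p1 - p2 = (-6, 0, 1)
|p1 - p2|^2 = (-6)^2 + 0^2 + 1^2
= 36 + 0 + 1
= 37


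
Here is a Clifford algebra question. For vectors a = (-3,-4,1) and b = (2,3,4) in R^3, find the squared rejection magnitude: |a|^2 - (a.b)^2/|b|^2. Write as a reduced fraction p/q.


|a|^2 = (-3)^2 + (-4)^2 + 1^2 = 26
|b|^2 = 2^2 + 3^2 + 4^2 = 29
a . b = (-3)*2 + (-4)*3 + 1*4 = -14
(a.b)^2 = (-14)^2 = 196
|rej|^2 = 26 - 196/29
= (754 - 196)/29
= 558/29
In lowest terms: 558/29


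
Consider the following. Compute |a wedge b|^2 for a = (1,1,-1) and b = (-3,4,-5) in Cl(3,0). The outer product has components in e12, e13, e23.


a wedge b = (a1*b2 - a2*b1)*e12 + (a1*b3 - a3*b1)*e13 + (a2*b3 - a3*b2)*e23
e12 coeff: 1*4 - 1*(-3) = 4 - (-3) = 7
e13 coeff: 1*(-5) - (-1)*(-3) = -5 - 3 = -8
e23 coeff: 1*(-5) - (-1)*4 = -5 - (-4) = -1
|a wedge b|^2 = 7^2 + (-8)^2 + (-1)^2
= 49 + 64 + 1
= 114


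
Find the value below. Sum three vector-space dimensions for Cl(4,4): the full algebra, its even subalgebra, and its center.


n = 4 + 4 = 8
Total dim = 2^8 = 256
Even subalgebra dim = 2^7 = 128
n is even, so center dim = 1
Sum = 256 + 128 + 1 = 385


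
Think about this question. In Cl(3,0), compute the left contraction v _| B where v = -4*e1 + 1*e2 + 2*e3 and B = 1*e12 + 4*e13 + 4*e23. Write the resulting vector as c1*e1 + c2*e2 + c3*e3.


Left contraction v _| B = <vB>_1 (grade-1 part of the geometric product vB).
Using e1_|e12 = e2, e2_|e12 = -e1, e1_|e13 = e3, e3_|e13 = -e1, e2_|e23 = e3, e3_|e23 = -e2:
e1 coeff: -v2*b12 - v3*b13 = -(1)*(1) - (2)*(4) = -9
e2 coeff: v1*b12 - v3*b23 = (-4)*(1) - (2)*(4) = -12
e3 coeff: v1*b13 + v2*b23 = (-4)*(4) + (1)*(4) = -12
v _| B = -9*e1 - 12*e2 - 12*e3


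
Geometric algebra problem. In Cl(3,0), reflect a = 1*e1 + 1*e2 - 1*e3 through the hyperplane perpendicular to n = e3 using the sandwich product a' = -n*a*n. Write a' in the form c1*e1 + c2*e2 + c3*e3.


Reflection formula: a' = -n*a*n, with n = e3 (unit vector, n^2 = 1).
For reflection through hyperplane perp to e3:
The component along e3 flips sign, others stay.
a = (1, 1, -1)
a' = (1, 1, 1)
a' = 1*e1 + 1*e2 + 1*e3


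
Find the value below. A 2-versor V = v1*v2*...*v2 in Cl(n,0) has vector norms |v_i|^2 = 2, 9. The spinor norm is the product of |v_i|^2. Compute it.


Spinor norm N(V) = |v1|^2 * |v2|^2 * ... * |v2|^2
= 2 * 9
Running product: 2, 18
N(V) = 18


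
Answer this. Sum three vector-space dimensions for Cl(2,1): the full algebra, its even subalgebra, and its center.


n = 2 + 1 = 3
Total dim = 2^3 = 8
Even subalgebra dim = 2^2 = 4
n is odd, so center dim = 2
Sum = 8 + 4 + 2 = 14


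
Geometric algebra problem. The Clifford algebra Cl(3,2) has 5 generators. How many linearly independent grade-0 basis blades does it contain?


Number of grade-k basis blades in Cl(p,q) with n = p + q is C(n, k).
n = 3 + 2 = 5
C(5, 0) = 5! / (0! * 5!)
= 120 / (1 * 120)
= 1


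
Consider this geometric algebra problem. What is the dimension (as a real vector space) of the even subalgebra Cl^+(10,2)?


Even subalgebra dimension = 2^(n-1)
n = 10 + 2 = 12
2^(12 - 1) = 2^11 = 2048
Verification: sum of C(12,k) for even k = 1 + 66 + 495 + 924 + 495 + 66 + 1 = 2048
Result = 2048


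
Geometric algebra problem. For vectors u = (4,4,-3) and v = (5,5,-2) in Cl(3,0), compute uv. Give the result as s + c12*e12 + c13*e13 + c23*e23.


In Cl(3,0): e_i^2 = 1, e_ie_j = -e_je_i for i != j.
Scalar part = u . v = 4*5 + 4*5 + (-3)*(-2)
= 20 + 20 + 6 = 46
e12 coeff = 4*5 - 4*5 = 20 - 20 = 0
e13 coeff = 4*(-2) - (-3)*5 = -8 - (-15) = 7
e23 coeff = 4*(-2) - (-3)*5 = -8 - (-15) = 7
uv = 46 + 0*e12 + 7*e13 + 7*e23


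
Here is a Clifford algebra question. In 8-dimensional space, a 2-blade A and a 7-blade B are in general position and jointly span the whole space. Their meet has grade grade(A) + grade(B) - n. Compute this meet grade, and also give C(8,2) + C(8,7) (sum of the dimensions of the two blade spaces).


Meet grade = grade(A) + grade(B) - n
= 2 + 7 - 8 = 1
C(8,2) = 28
C(8,7) = 8
dim_A + dim_B = 28 + 8 = 36


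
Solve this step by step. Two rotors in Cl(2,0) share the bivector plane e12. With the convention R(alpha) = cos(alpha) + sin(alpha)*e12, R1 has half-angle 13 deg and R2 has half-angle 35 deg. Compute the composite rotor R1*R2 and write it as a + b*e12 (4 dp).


Same-plane rotors commute and their half-angles add:
R1*R2 = cos(a1 + a2) + sin(a1 + a2)*e12.
a1 + a2 = 13 + 35 = 48 deg
cos(48 deg) = 0.6691
sin(48 deg) = 0.7431
R1*R2 = 0.6691 + 0.7431*e12


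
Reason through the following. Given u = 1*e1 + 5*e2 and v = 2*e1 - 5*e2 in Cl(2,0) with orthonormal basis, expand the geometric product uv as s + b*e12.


Expand: (1*e1 + 5*e2)(2*e1 - 5*e2)
= 1*2*e1e1 + 1*(-5)*e1e2 + 5*2*e2e1 + 5*(-5)*e2e2
Using e1^2 = e2^2 = 1, e2e1 = -e1e2:
Scalar part s = 1*2 + 5*(-5) = 2 + (-25) = -23
Bivector part b = 1*(-5) - 5*2 = -5 - 10 = -15
uv = -23 - 15*e12


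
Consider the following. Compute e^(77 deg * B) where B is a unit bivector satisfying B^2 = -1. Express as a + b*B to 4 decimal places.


For a unit bivector B with B^2 = -1, the exponential series gives
e^(theta*B) = cos(theta) + sin(theta)*B (the GA analogue of Euler's formula).
theta = 77 degrees = 1.343904 rad
cos(77 deg) = 0.2250
sin(77 deg) = 0.9744
exp(theta*B) = 0.2250 + 0.9744*B


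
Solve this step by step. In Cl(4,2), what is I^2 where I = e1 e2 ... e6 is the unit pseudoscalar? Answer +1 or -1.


The pseudoscalar I = e1...e_n (product of all n generators) of Cl(p,q) satisfies I^2 = (-1)^(q + n(n-1)/2).
p = 4, q = 2, n = p + q = 6
n(n-1)/2 = 6 * 5 / 2 = 15
Exponent = q + n(n-1)/2 = 2 + 15 = 17
I^2 = (-1)^17 = -1
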